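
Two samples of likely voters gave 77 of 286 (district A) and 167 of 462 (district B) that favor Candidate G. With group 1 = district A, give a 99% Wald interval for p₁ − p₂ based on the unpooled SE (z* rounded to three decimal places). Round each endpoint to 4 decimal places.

p̂₁ = 77/286 = 0.26923, p̂₂ = 167/462 = 0.36147; p̂₁ − p̂₂ = -0.09224.
SE = √(0.000687922 + 0.000499589) = √0.001187511 = 0.034460.
The 99% critical value is z* = 2.576. Margin of error = 0.08877.
So the interval runs from -0.1810 to -0.0035.

(-0.1810, -0.0035)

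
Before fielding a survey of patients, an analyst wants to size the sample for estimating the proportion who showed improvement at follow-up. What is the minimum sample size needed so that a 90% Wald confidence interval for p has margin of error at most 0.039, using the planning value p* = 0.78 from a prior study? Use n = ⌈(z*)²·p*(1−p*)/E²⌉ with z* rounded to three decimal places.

z* = 1.645 at the 90% level.
p*(1−p*) = 0.1716.
Required n before rounding: 2.706025 × 0.1716 / 0.039² = 305.295.
Rounding up, n = 306.

n = 306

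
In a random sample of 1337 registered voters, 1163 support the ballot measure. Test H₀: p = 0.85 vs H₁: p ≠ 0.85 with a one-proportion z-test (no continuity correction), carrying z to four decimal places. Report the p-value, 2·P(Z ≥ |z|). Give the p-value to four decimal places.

p̂ = 1163/1337 = 0.86986.
SE₀ = √(0.85·0.15/1337) = 0.009765.
Test statistic (full precision, shown to 4 dp): z = (1163/1337 − 0.85)/SE₀ ≈ 2.0335.
p-value = 2·P(Z ≥ |z|) with z = 2.0335 → 0.0420.

p-value = 0.0420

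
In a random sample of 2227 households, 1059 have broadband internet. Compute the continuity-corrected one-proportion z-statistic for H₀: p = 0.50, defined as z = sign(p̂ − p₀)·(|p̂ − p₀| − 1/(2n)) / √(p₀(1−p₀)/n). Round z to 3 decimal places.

z = -2.289

The sample proportion is 1059/2227 = 0.47553. p̂ − p₀ = -0.024472.
1/(2n) = 0.000225.
Corrected numerator: |-0.024472| − 0.000225 = 0.024247.
Null standard error: √(0.50·0.50/2227) = √0.000112259 = 0.010595.
z = −0.024247/0.010595 = -2.289.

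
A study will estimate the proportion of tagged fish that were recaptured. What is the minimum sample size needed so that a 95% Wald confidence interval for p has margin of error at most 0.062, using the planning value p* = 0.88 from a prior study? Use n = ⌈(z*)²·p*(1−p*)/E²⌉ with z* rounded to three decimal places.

n = 106

z* = 1.960 at the 95% level.
p*(1−p*) = 0.1056.
Required n before rounding: 3.841600 × 0.1056 / 0.062² = 105.534.
⌈105.534⌉ = 106.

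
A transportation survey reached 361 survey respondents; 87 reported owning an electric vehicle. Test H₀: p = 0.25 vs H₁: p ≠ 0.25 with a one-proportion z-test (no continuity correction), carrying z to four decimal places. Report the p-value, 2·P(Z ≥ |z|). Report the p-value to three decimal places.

p-value = 0.693

Sample proportion p̂ = 87/361 = 0.24100.
SE₀ = √(0.25·0.75/361) = 0.022790.
z = (p̂ − p₀)/SE = (87/361 − 0.25)/0.022790 ≈ -0.3950.
From the standard normal, 2·P(Z ≥ |z|) = 0.693.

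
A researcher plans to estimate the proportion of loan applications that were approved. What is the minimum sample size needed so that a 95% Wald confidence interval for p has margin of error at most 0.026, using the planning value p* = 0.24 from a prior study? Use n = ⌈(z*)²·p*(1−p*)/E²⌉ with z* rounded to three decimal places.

n = 1037

The 95% critical value is z* = 1.960.
p*(1−p*) = 0.24·0.76 = 0.1824.
(z*)²·p*(1−p*)/E² = 3.841600·0.1824/0.000676 = 1036.550.
⌈1036.550⌉ = 1037.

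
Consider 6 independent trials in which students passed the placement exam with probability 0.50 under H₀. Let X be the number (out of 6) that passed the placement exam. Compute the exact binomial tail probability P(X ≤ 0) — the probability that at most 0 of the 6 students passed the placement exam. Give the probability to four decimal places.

X ~ Binomial(n=6, p=0.50).
P(X ≤ 0) = C(6,0)·0.50^0·0.50^6.
= 0.015625 = 0.0156.

P = 0.0156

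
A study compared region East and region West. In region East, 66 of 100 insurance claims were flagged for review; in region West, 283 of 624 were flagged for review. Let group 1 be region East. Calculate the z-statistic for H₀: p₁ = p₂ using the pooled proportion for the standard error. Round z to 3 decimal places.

p̂₁ = 66/100 = 0.66000, p̂₂ = 283/624 = 0.45353.
Pooled p̂ = (66+283)/(100+624) = 349/724 = 0.48204.
SE = √[p̂(1−p̂)(1/n₁+1/n₂)] = √[0.48204·0.51796·(1/100+1/624)] ≈ 0.053823.
z = (p̂₁ − p̂₂)/SE = (0.66000 − 0.45353)/0.053823 = 0.20647/0.053823 = 3.836.

z = 3.836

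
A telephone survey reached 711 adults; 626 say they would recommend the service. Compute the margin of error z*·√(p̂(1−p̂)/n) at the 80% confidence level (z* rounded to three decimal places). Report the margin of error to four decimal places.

ME = 0.0156

With x = 626 successes in n = 711, p̂ = 0.88045.
SE(p̂) = √(0.88045·0.11955/711) = 0.012167.
z* = 1.282 at the 80% level.
So ME = 0.0156.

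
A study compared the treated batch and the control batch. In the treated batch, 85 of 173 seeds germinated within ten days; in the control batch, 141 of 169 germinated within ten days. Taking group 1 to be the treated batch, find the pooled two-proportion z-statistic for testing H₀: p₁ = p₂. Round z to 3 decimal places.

Sample proportions: p̂₁ = 85/173 = 0.49133 and p̂₂ = 141/169 = 0.83432.
Pooling: p̂ = 226/342 = 0.66082.
SE = √[p̂(1−p̂)(1/n₁+1/n₂)] = √[0.66082·0.33918·(1/173+1/169)] ≈ 0.051204.
z = (p̂₁ − p̂₂)/SE = (0.49133 − 0.83432)/0.051204 = -0.34299/0.051204 = -6.699.

z = -6.699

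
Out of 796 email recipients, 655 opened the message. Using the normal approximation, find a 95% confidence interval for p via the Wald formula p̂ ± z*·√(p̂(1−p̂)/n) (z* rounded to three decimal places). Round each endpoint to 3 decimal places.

(0.796, 0.849)

p̂ = 655/796 = 0.82286.
SE = √(p̂(1−p̂)/n) = √(0.145759/796) = 0.013532.
The 95% critical value is z* = 1.960.
Margin = 1.960·0.013532 = 0.02652.
CI: 0.82286 ± 0.02652 = (0.796, 0.849).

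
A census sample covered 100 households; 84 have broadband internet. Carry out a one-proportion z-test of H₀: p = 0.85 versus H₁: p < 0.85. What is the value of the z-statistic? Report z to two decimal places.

With x = 84 successes in n = 100, p̂ = 0.84000.
Null standard error: √(0.85·0.15/100) = √0.001275000 = 0.035707.
z = (p̂ − p₀)/SE = (0.84000 − 0.85)/0.035707 = -0.28.

z = -0.28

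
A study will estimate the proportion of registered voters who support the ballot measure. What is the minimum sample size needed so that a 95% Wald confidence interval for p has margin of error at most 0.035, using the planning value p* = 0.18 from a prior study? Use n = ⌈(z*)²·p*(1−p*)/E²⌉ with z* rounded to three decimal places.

The 95% critical value is z* = 1.960.
p*(1−p*) = 0.1476.
Required n before rounding: 3.841600 × 0.1476 / 0.035² = 462.874.
Rounding up, n = 463.

n = 463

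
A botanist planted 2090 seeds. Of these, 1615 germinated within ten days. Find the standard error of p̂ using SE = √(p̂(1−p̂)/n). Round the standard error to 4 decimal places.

SE = 0.0092

Sample proportion p̂ = 1615/2090 = 0.77273.
p̂(1−p̂) = 0.175618.
SE = √(0.175618/2090) = √0.000084028 = 0.0092.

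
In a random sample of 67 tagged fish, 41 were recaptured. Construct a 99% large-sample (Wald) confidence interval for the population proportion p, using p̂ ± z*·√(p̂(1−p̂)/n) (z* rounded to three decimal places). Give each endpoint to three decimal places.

(0.459, 0.765)

p̂ = 41/67 = 0.61194.
SE = √(p̂(1−p̂)/n) = √(0.237469/67) = 0.059534.
z* = 2.576 at the 99% level.
Margin = 2.576·0.059534 = 0.15336.
CI: 0.61194 ± 0.15336 = (0.459, 0.765).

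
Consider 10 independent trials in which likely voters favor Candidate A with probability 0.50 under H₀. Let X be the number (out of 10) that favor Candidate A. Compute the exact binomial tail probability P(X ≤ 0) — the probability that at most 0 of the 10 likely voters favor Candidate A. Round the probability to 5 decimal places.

P = 0.00098

X ~ Binomial(n=10, p=0.50).
P(X ≤ 0) = C(10,0)·0.50^0·0.50^10.
= 0.000977 = 0.00098.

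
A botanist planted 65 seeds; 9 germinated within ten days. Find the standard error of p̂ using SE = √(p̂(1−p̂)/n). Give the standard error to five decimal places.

p̂ = 9/65 = 0.13846.
p̂(1−p̂) = 0.119289.
SE = √(0.119289/65) = √0.001835215 = 0.04284.

SE = 0.04284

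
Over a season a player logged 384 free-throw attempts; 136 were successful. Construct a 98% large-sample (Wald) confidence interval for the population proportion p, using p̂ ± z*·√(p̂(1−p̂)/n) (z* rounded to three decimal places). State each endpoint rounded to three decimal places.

With x = 136 successes in n = 384, p̂ = 0.35417.
SE(p̂) = √(0.35417·0.64583/384) = 0.024406.
The 98% critical value is z* = 2.326.
Margin of error: 2.326 × 0.024406 = 0.05677.
CI: 0.35417 ± 0.05677 = (0.297, 0.411).

(0.297, 0.411)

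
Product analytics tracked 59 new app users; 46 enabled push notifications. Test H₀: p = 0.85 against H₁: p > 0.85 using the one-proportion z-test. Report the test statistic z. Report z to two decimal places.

z = -1.51

The sample proportion is 46/59 = 0.77966.
Under H₀, SE = √(p₀(1−p₀)/n) = √(0.85·0.15/59) = √0.002161017 = 0.046487.
Test statistic: z = -0.07034/0.046487 = -1.51.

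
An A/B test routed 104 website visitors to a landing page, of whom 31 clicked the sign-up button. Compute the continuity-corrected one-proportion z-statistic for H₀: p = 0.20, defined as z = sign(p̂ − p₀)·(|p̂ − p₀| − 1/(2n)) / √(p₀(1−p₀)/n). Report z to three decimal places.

The sample proportion is 31/104 = 0.29808. p̂ − p₀ = 0.098077.
1/(2n) = 0.004808.
Corrected numerator: |0.098077| − 0.004808 = 0.093269.
Null standard error: √(0.20·0.80/104) = √0.001538462 = 0.039223.
z = (+)0.093269/0.039223 = 2.378.

z = 2.378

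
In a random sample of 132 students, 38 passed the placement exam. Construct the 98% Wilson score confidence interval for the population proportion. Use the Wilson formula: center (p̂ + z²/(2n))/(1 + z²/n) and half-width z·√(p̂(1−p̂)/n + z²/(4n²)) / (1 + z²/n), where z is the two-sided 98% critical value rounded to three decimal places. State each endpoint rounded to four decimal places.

(0.2060, 0.3865)

Here p̂ = 38/132 = 0.28788 and z = 2.326 (z² = 5.410276).
Denominator 1 + z²/n = 1 + 5.410276/132 = 1.040987.
Center = (0.28788 + 0.020493)/1.040987 = 0.29623.
Radicand: p̂(1−p̂)/n + z²/(4n²) = 0.001553065 + 0.000077627 = 0.001630692.
Half-width = 2.326·√0.001630692/1.040987 = 0.09023.
Interval: 0.29623 ± 0.09023 → (0.2060, 0.3865).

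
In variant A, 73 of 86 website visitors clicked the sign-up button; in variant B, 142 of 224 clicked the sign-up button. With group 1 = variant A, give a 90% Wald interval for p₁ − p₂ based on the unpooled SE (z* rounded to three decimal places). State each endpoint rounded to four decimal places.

(0.1322, 0.2976)

p̂₁ = 73/86 = 0.84884, p̂₂ = 142/224 = 0.63393; p̂₁ − p̂₂ = 0.21491.
SE = √(0.001492007 + 0.001035996) = √0.002528003 = 0.050279.
z* = 1.645 at the 90% level. Margin = 1.645·0.050279 = 0.08271.
CI: 0.21491 ± 0.08271 = (0.1322, 0.2976).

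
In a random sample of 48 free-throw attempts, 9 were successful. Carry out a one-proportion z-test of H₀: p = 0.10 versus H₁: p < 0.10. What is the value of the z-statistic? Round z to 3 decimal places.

z = 2.021

Sample proportion p̂ = 9/48 = 0.18750.
Under H₀, SE = √(p₀(1−p₀)/n) = √(0.10·0.90/48) = √0.001875000 = 0.043301.
z = (p̂ − p₀)/SE = (0.18750 − 0.10)/0.043301 = 2.021.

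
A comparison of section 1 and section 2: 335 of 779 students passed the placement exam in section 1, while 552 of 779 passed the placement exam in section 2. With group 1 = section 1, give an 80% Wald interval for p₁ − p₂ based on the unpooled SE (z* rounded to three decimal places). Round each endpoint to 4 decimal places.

p̂₁ = 0.43004, p̂₂ = 0.70860, so the observed difference is -0.27856.
Unpooled SE = √(p̂₁(1−p̂₁)/n₁ + p̂₂(1−p̂₂)/n₂) = √(0.000314641 + 0.000265065) = 0.024077.
z* = 1.282 at the 80% level. Margin = 1.282·0.024077 = 0.03087.
Interval: -0.27856 ± 0.03087 → (-0.3094, -0.2477).

(-0.3094, -0.2477)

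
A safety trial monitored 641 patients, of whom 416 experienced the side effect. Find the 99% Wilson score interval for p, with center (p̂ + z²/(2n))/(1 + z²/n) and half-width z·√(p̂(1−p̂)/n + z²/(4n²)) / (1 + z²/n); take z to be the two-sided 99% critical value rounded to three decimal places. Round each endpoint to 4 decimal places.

p̂ = 416/641 = 0.64899; z = 2.576, so z² = 6.635776.
Denominator 1 + z²/n = 1 + 6.635776/641 = 1.010352.
Adjusted center: (0.64899 + z²/(2n))/1.010352 = 0.64746.
Radicand: p̂(1−p̂)/n + z²/(4n²) = 0.000355387 + 0.000004038 = 0.000359425.
Half-width = z·√(radicand)/denom = 2.576·0.018958/1.010352 = 0.04834.
Interval: 0.64746 ± 0.04834 → (0.5991, 0.6958).

(0.5991, 0.6958)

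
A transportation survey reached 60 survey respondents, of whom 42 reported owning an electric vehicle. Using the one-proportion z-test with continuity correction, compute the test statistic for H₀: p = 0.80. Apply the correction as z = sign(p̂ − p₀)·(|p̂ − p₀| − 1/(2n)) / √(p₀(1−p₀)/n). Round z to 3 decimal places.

z = -1.775

Sample proportion p̂ = 42/60 = 0.70000. p̂ − p₀ = -0.100000.
1/(2n) = 0.008333.
Corrected numerator: |-0.100000| − 0.008333 = 0.091667.
Under H₀, SE = √(p₀(1−p₀)/n) = √(0.80·0.20/60) = √0.002666667 = 0.051640.
z = (−)0.091667/0.051640 = -1.775.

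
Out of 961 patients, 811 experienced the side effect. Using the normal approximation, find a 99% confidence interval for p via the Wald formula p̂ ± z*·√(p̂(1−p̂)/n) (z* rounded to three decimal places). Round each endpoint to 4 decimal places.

(0.8138, 0.8741)

Sample proportion p̂ = 811/961 = 0.84391.
SE = √(p̂(1−p̂)/n) = √(0.131724/961) = 0.011708.
For 99% confidence, z* = 2.576.
Margin of error: 2.576 × 0.011708 = 0.03016.
So the interval runs from 0.8138 to 0.8741.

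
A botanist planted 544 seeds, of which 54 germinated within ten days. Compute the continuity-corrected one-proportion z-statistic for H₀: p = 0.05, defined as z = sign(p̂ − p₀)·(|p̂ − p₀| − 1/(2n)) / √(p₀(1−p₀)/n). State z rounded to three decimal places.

z = 5.174

With x = 54 successes in n = 544, p̂ = 0.09926. p̂ − p₀ = 0.049265.
1/(2n) = 0.000919.
Corrected numerator: |0.049265| − 0.000919 = 0.048346.
SE₀ = √(0.05·0.95/544) = 0.009344.
z = +0.048346/0.009344 = 5.174.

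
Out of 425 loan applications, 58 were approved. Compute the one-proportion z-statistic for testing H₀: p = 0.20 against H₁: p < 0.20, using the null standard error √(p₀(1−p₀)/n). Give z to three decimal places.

z = -3.274

Sample proportion p̂ = 58/425 = 0.13647.
Under H₀, SE = √(p₀(1−p₀)/n) = √(0.20·0.80/425) = √0.000376471 = 0.019403.
z = (0.13647 − 0.20)/0.019403 = -0.06353/0.019403 = -3.274.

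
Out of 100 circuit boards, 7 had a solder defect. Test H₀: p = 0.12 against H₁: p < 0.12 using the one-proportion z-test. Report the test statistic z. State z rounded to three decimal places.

p̂ = 7/100 = 0.07000.
Under H₀, SE = √(p₀(1−p₀)/n) = √(0.12·0.88/100) = √0.001056000 = 0.032496.
z = (p̂ − p₀)/SE = (0.07000 − 0.12)/0.032496 = -1.539.

z = -1.539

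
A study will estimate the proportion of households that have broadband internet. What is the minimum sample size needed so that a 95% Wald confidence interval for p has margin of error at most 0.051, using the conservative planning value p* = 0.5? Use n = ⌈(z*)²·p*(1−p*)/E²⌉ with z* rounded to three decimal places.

n = 370

z* = 1.960 at the 95% level.
p*(1−p*) = 0.2500.
Required n before rounding: 3.841600 × 0.2500 / 0.051² = 369.243.
Rounding up, n = 370.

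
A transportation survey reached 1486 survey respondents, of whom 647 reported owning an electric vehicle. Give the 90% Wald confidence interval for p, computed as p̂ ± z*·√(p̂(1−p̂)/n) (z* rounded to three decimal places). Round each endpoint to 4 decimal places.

(0.4142, 0.4566)

p̂ = 647/1486 = 0.43540.
SE(p̂) = √(0.43540·0.56460/1486) = 0.012862.
The 90% critical value is z* = 1.645.
Margin of error: 1.645 × 0.012862 = 0.02116.
So the interval runs from 0.4142 to 0.4566.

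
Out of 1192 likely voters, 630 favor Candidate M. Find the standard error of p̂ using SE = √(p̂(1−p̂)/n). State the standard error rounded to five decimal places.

SE = 0.01446

The sample proportion is 630/1192 = 0.52852.
p̂(1−p̂) = 0.249187.
Dividing by n and taking the root: √0.000209049 = 0.01446.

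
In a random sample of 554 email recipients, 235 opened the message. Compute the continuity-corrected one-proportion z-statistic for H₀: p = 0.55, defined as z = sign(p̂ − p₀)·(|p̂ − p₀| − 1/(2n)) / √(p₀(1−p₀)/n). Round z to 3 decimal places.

Sample proportion p̂ = 235/554 = 0.42419. p̂ − p₀ = -0.125812.
1/(2n) = 0.000903.
Corrected numerator: |-0.125812| − 0.000903 = 0.124909.
Under H₀, SE = √(p₀(1−p₀)/n) = √(0.55·0.45/554) = √0.000446751 = 0.021136.
z = −0.124909/0.021136 = -5.910.

z = -5.910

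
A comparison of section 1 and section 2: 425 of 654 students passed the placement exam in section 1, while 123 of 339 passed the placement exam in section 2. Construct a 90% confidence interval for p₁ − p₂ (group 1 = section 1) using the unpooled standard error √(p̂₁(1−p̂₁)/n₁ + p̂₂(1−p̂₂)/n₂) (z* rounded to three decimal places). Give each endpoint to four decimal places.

(0.2342, 0.3398)

p̂₁ = 0.64985, p̂₂ = 0.36283, so the observed difference is 0.28702.
SE = √(0.000347929 + 0.000681961) = √0.001029890 = 0.032092.
For 90% confidence, z* = 1.645. Margin = 1.645·0.032092 = 0.05279.
Interval: 0.28702 ± 0.05279 → (0.2342, 0.3398).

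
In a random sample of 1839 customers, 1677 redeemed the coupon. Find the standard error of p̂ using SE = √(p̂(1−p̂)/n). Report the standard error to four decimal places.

p̂ = 1677/1839 = 0.91191.
p̂(1−p̂) = 0.91191·0.08809 = 0.080330.
Dividing by n and taking the root: √0.000043681 = 0.0066.

SE = 0.0066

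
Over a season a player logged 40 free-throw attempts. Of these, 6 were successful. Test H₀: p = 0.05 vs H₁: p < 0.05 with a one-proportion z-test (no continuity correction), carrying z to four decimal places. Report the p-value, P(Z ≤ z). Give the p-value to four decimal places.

p-value = 0.9981

Sample proportion p̂ = 6/40 = 0.15000.
SE₀ = √(0.05·0.95/40) = 0.034460.
z = (p̂ − p₀)/SE = (6/40 − 0.05)/0.034460 ≈ 2.9019.
From the standard normal, P(Z ≤ z) = 0.9981.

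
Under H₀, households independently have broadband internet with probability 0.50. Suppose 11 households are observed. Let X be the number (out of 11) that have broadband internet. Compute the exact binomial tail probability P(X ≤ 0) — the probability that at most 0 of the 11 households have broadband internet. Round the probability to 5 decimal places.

P = 0.00049

X ~ Binomial(n=11, p=0.50).
P(X ≤ 0) = C(11,0)·0.50^0·0.50^11.
= 0.000488 = 0.00049.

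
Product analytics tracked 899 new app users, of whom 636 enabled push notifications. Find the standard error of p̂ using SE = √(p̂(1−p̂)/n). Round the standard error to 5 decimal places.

p̂ = 636/899 = 0.70745.
p̂(1−p̂) = 0.206964.
SE = √(0.206964/899) = √0.000230216 = 0.01517.

SE = 0.01517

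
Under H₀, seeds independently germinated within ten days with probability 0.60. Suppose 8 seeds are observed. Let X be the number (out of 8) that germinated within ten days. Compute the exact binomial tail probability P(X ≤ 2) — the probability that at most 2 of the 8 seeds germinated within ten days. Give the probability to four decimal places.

P = 0.0498

X ~ Binomial(n=8, p=0.60).
P(X ≤ 2) = C(8,0)·0.60^0·0.40^8 + C(8,1)·0.60^1·0.40^7 + C(8,2)·0.60^2·0.40^6.
= 0.000655 + 0.007864 + 0.041288 = 0.0498.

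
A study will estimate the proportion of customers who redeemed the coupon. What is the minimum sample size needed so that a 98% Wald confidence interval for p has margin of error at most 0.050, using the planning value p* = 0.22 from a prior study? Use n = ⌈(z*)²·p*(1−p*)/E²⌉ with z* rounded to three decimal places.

n = 372

The 98% critical value is z* = 2.326.
p*(1−p*) = 0.1716.
(z*)²·p*(1−p*)/E² = 5.410276·0.1716/0.002500 = 371.361.
Rounding up, n = 372.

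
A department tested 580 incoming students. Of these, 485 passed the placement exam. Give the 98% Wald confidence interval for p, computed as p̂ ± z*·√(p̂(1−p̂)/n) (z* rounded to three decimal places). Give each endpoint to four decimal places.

p̂ = 485/580 = 0.83621.
Standard error of p̂: √(0.136965/580) = √0.000236146 = 0.015367.
z* = 2.326 at the 98% level.
Margin of error: 2.326 × 0.015367 = 0.03574.
Interval: 0.83621 ± 0.03574 → (0.8005, 0.8720).

(0.8005, 0.8720)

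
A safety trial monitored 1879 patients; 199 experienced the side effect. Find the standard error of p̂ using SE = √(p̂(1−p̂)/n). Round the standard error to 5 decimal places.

SE = 0.00710

The sample proportion is 199/1879 = 0.10591.
p̂(1−p̂) = 0.094693.
Dividing by n and taking the root: √0.000050395 = 0.00710.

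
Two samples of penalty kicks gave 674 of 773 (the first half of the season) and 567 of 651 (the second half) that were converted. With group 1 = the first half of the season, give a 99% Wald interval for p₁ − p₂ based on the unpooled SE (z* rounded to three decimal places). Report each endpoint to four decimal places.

p̂₁ = 0.87193, p̂₂ = 0.87097, so the observed difference is 0.00096.
Unpooled SE = √(p̂₁(1−p̂₁)/n₁ + p̂₂(1−p̂₂)/n₂) = √(0.000144463 + 0.000172631) = 0.017807.
For 99% confidence, z* = 2.576. Margin = 2.576·0.017807 = 0.04587.
Interval: 0.00096 ± 0.04587 → (-0.0449, 0.0468).

(-0.0449, 0.0468)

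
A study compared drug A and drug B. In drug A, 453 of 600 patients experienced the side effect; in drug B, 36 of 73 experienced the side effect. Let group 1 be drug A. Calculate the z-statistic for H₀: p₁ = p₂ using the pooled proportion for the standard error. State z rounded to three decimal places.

z = 4.740

Sample proportions: p̂₁ = 453/600 = 0.75500 and p̂₂ = 36/73 = 0.49315.
Pooled p̂ = (453+36)/(600+73) = 489/673 = 0.72660.
SE = √[p̂(1−p̂)(1/n₁+1/n₂)] = √[0.72660·0.27340·(1/600+1/73)] ≈ 0.055248.
z = 0.26185/0.055248 = 4.740.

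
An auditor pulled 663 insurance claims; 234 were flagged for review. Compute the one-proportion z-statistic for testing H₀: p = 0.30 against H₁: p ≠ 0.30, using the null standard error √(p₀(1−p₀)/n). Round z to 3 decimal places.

p̂ = 234/663 = 0.35294.
SE₀ = √(0.30·0.70/663) = 0.017797.
Test statistic: z = 0.05294/0.017797 = 2.975.

z = 2.975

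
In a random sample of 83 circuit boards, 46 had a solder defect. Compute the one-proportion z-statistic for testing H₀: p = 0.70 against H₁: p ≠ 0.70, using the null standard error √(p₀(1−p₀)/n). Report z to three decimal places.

z = -2.898

p̂ = 46/83 = 0.55422.
Under H₀, SE = √(p₀(1−p₀)/n) = √(0.70·0.30/83) = √0.002530120 = 0.050300.
z = (p̂ − p₀)/SE = (0.55422 − 0.70)/0.050300 = -2.898.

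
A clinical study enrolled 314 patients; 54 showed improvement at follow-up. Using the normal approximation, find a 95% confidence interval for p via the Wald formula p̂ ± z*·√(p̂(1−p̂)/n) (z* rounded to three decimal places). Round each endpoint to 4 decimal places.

With x = 54 successes in n = 314, p̂ = 0.17197.
Standard error of p̂: √(0.142399/314) = √0.000453501 = 0.021296.
z* = 1.960 at the 95% level.
Margin = 1.960·0.021296 = 0.04174.
Interval: 0.17197 ± 0.04174 → (0.1302, 0.2137).

(0.1302, 0.2137)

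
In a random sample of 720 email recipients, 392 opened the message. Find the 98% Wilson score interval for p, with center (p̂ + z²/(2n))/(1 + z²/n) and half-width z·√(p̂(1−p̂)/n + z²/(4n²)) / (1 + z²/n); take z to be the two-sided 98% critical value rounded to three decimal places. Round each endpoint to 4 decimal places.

(0.5011, 0.5871)

p̂ = 392/720 = 0.54444; z = 2.326, so z² = 5.410276.
Denominator 1 + z²/n = 1 + 5.410276/720 = 1.007514.
Center = (0.54444 + 0.003757)/1.007514 = 0.54411.
Radicand: p̂(1−p̂)/n + z²/(4n²) = 0.000344479 + 0.000002609 = 0.000347088.
Half-width = z·√(radicand)/denom = 2.326·0.018630/1.007514 = 0.04301.
So the interval runs from 0.5011 to 0.5871.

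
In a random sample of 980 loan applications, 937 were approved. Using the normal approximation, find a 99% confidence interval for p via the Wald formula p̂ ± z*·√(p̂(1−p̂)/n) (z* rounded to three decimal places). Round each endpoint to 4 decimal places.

(0.9393, 0.9730)

Sample proportion p̂ = 937/980 = 0.95612.
SE(p̂) = √(0.95612·0.04388/980) = 0.006543.
The 99% critical value is z* = 2.576.
Margin of error: 2.576 × 0.006543 = 0.01685.
So the interval runs from 0.9393 to 0.9730.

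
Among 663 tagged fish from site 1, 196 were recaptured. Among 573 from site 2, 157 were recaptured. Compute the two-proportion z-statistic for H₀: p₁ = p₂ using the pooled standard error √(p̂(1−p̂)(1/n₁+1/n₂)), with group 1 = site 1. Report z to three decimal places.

Sample proportions: p̂₁ = 196/663 = 0.29563 and p̂₂ = 157/573 = 0.27400.
Pooling: p̂ = 353/1236 = 0.28560.
Pooled SE = √[0.2040321·0.00325350] ≈ 0.025765.
z = 0.02163/0.025765 = 0.840.

z = 0.840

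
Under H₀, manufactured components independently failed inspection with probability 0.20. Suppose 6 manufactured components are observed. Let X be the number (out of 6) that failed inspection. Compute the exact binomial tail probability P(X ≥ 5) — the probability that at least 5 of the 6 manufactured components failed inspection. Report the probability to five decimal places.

X ~ Binomial(n=6, p=0.20).
P(X ≥ 5) = C(6,5)·0.20^5·0.80^1 + C(6,6)·0.20^6·0.80^0.
= 0.001536 + 0.000064 = 0.00160.

P = 0.00160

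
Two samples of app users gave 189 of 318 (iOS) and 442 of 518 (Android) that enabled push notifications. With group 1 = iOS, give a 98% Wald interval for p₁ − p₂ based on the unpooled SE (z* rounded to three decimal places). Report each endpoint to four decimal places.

p̂₁ = 0.59434, p̂₂ = 0.85328, so the observed difference is -0.25894.
SE = √(0.000758176 + 0.000241683) = √0.000999859 = 0.031621.
The 98% critical value is z* = 2.326. Margin of error = 0.07355.
So the interval runs from -0.3325 to -0.1854.

(-0.3325, -0.1854)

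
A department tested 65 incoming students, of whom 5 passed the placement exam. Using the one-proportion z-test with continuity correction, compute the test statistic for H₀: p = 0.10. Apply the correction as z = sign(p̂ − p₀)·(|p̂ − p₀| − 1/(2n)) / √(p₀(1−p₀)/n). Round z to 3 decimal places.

z = -0.413

With x = 5 successes in n = 65, p̂ = 0.07692. p̂ − p₀ = -0.023077.
1/(2n) = 0.007692.
Corrected numerator: |-0.023077| − 0.007692 = 0.015385.
SE₀ = √(0.10·0.90/65) = 0.037210.
z = −0.015385/0.037210 = -0.413.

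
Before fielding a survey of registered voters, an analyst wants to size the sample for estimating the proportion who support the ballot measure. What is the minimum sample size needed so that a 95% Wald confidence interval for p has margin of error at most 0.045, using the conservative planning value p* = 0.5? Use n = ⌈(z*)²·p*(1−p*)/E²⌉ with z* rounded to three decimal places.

n = 475

For 95% confidence, z* = 1.960.
p*(1−p*) = 0.50·0.50 = 0.2500.
(z*)²·p*(1−p*)/E² = 3.841600·0.2500/0.002025 = 474.272.
Rounding up, n = 475.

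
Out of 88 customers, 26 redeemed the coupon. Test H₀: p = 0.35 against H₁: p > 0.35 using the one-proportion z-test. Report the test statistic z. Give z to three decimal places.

z = -1.073

Sample proportion p̂ = 26/88 = 0.29545.
SE₀ = √(0.35·0.65/88) = 0.050845.
z = (0.29545 − 0.35)/0.050845 = -0.05455/0.050845 = -1.073.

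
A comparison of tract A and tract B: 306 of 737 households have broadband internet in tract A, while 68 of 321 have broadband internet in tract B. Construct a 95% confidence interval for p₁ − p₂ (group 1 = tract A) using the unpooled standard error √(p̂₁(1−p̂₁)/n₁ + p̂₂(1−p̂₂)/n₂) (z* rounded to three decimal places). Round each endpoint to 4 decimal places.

(0.1462, 0.2605)

p̂₁ = 306/737 = 0.41520, p̂₂ = 68/321 = 0.21184; p̂₁ − p̂₂ = 0.20336.
SE = √(0.000329455 + 0.000520133) = √0.000849588 = 0.029148.
z* = 1.960 at the 95% level. Margin = 1.960·0.029148 = 0.05713.
Interval: 0.20336 ± 0.05713 → (0.1462, 0.2605).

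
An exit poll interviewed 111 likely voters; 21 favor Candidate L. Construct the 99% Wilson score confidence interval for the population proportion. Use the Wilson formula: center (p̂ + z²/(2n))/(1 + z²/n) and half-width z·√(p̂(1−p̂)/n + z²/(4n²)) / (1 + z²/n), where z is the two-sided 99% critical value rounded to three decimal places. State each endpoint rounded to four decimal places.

p̂ = 21/111 = 0.18919; z = 2.576, so z² = 6.635776.
Denominator 1 + z²/n = 1 + 6.635776/111 = 1.059782.
Center = (0.18919 + 0.029891)/1.059782 = 0.20672.
Radicand: p̂(1−p̂)/n + z²/(4n²) = 0.001381952 + 0.000134644 = 0.001516596.
Half-width = z·√(radicand)/denom = 2.576·0.038943/1.059782 = 0.09466.
Interval: 0.20672 ± 0.09466 → (0.1121, 0.3014).

(0.1121, 0.3014)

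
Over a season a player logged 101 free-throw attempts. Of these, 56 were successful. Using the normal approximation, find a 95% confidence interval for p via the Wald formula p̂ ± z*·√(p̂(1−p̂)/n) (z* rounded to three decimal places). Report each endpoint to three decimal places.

With x = 56 successes in n = 101, p̂ = 0.55446.
Standard error of p̂: √(0.247035/101) = √0.002445887 = 0.049456.
For 95% confidence, z* = 1.960.
Margin = 1.960·0.049456 = 0.09693.
CI: 0.55446 ± 0.09693 = (0.458, 0.651).

(0.458, 0.651)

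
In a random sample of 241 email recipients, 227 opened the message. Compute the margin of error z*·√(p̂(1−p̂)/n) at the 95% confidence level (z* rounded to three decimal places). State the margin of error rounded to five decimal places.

ME = 0.02953

Sample proportion p̂ = 227/241 = 0.94191.
SE(p̂) = √(0.94191·0.05809/241) = 0.015068.
For 95% confidence, z* = 1.960.
So ME = 0.02953.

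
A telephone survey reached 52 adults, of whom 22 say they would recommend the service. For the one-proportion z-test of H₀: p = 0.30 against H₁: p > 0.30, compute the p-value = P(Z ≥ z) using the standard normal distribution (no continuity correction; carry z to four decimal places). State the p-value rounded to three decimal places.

The sample proportion is 22/52 = 0.42308.
SE₀ = √(0.30·0.70/52) = 0.063549.
Test statistic (full precision, shown to 4 dp): z = (22/52 − 0.30)/SE₀ ≈ 1.9367.
p-value = P(Z ≥ z) with z = 1.9367 → 0.026.

p-value = 0.026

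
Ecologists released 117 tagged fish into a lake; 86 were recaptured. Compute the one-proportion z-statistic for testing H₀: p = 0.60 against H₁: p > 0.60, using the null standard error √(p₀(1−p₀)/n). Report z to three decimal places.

z = 2.982

p̂ = 86/117 = 0.73504.
SE₀ = √(0.60·0.40/117) = 0.045291.
Test statistic: z = 0.13504/0.045291 = 2.982.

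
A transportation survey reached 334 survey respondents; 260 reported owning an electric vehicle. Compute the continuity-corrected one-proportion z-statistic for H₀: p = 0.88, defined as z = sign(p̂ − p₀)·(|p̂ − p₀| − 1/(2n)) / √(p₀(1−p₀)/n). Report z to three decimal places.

p̂ = 260/334 = 0.77844. p̂ − p₀ = -0.101557.
Continuity correction 1/(2n) = 1/668 = 0.001497.
Corrected numerator: |-0.101557| − 0.001497 = 0.100060.
SE₀ = √(0.88·0.12/334) = 0.017781.
z = −0.100060/0.017781 = -5.627.

z = -5.627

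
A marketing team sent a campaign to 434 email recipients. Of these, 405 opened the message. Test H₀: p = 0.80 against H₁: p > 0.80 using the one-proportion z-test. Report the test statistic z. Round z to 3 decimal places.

z = 6.936

p̂ = 405/434 = 0.93318.
Null standard error: √(0.80·0.20/434) = √0.000368664 = 0.019201.
Test statistic: z = 0.13318/0.019201 = 6.936.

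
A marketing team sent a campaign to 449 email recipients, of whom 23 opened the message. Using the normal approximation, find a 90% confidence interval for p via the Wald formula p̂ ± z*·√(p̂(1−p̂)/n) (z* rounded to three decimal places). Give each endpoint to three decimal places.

p̂ = 23/449 = 0.05122.
Standard error of p̂: √(0.048601/449) = √0.000108243 = 0.010404.
z* = 1.645 at the 90% level.
Margin = 1.645·0.010404 = 0.01711.
CI: 0.05122 ± 0.01711 = (0.034, 0.068).

(0.034, 0.068)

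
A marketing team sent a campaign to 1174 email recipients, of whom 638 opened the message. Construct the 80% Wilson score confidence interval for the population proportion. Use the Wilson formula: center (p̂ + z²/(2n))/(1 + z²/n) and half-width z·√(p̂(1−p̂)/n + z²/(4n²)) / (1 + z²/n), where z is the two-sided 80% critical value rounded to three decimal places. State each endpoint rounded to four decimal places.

(0.5248, 0.5620)

p̂ = 638/1174 = 0.54344; z = 1.282, so z² = 1.643524.
1 + z²/n = 1.001400.
Center = (0.54344 + 0.000700)/1.001400 = 0.54338.
Radicand: p̂(1−p̂)/n + z²/(4n²) = 0.000211340 + 0.000000298 = 0.000211638.
Half-width = 1.282·√0.000211638/1.001400 = 0.01862.
CI: 0.54338 ± 0.01862 = (0.5248, 0.5620).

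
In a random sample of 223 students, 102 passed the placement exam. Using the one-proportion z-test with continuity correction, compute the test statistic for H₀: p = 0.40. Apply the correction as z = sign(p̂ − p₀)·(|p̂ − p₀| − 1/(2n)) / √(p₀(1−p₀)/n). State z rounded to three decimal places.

z = 1.681

With x = 102 successes in n = 223, p̂ = 0.45740. p̂ − p₀ = 0.057399.
Continuity correction 1/(2n) = 1/446 = 0.002242.
Corrected numerator: |0.057399| − 0.002242 = 0.055157.
SE₀ = √(0.40·0.60/223) = 0.032806.
z = +0.055157/0.032806 = 1.681.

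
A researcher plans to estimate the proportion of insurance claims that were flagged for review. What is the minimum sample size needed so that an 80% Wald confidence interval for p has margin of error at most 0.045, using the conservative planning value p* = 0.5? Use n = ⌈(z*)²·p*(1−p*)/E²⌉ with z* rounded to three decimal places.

n = 203

For 80% confidence, z* = 1.282.
p*(1−p*) = 0.50·0.50 = 0.2500.
Required n before rounding: 1.643524 × 0.2500 / 0.045² = 202.904.
⌈202.904⌉ = 203.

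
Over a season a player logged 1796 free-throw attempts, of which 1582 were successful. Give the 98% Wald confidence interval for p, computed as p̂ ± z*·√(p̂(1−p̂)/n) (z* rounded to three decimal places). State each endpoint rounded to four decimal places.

(0.8631, 0.8986)

The sample proportion is 1582/1796 = 0.88085.
Standard error of p̂: √(0.104956/1796) = √0.000058439 = 0.007645.
The 98% critical value is z* = 2.326.
Margin of error: 2.326 × 0.007645 = 0.01778.
So the interval runs from 0.8631 to 0.8986.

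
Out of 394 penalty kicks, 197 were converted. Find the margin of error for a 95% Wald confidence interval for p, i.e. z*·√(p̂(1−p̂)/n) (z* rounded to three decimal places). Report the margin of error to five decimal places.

ME = 0.04937

Sample proportion p̂ = 197/394 = 0.50000.
SE = √(p̂(1−p̂)/n) = √(0.250000/394) = 0.025190.
z* = 1.960 at the 95% level.
ME = 1.960·0.025190 = 0.04937.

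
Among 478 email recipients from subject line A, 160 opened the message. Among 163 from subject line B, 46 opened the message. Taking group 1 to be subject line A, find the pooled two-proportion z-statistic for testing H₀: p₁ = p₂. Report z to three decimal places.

z = 1.240

p̂₁ = 160/478 = 0.33473, p̂₂ = 46/163 = 0.28221.
Pooling: p̂ = 206/641 = 0.32137.
SE = √[p̂(1−p̂)(1/n₁+1/n₂)] = √[0.32137·0.67863·(1/478+1/163)] ≈ 0.042359.
z = (p̂₁ − p̂₂)/SE = (0.33473 − 0.28221)/0.042359 = 0.05252/0.042359 = 1.240.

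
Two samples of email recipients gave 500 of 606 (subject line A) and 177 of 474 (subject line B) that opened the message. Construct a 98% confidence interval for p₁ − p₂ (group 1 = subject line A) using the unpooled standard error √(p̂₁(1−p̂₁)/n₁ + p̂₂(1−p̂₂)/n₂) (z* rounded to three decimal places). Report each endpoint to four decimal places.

p̂₁ = 0.82508, p̂₂ = 0.37342, so the observed difference is 0.45166.
Unpooled SE = √(p̂₁(1−p̂₁)/n₁ + p̂₂(1−p̂₂)/n₂) = √(0.000238154 + 0.000493622) = 0.027051.
z* = 2.326 at the 98% level. Margin = 2.326·0.027051 = 0.06292.
Interval: 0.45166 ± 0.06292 → (0.3887, 0.5146).

(0.3887, 0.5146)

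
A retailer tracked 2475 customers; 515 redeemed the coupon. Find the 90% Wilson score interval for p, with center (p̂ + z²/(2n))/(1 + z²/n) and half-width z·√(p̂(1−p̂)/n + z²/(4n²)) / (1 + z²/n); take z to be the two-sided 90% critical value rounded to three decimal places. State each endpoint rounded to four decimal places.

p̂ = 515/2475 = 0.20808; z = 1.645, so z² = 2.706025.
Denominator 1 + z²/n = 1 + 2.706025/2475 = 1.001093.
Center = (0.20808 + 0.000547)/1.001093 = 0.20840.
Radicand: p̂(1−p̂)/n + z²/(4n²) = 0.000066579 + 0.000000110 = 0.000066689.
Half-width = z·√(radicand)/denom = 1.645·0.008166/1.001093 = 0.01342.
Interval: 0.20840 ± 0.01342 → (0.1950, 0.2218).

(0.1950, 0.2218)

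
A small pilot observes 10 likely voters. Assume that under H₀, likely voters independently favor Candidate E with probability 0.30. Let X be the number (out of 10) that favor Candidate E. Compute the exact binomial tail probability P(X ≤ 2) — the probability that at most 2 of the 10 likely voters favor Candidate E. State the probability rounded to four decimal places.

P = 0.3828

X is binomial with n = 10 and p = 0.30.
P(X ≤ 2) = C(10,0)·0.30^0·0.70^10 + C(10,1)·0.30^1·0.70^9 + C(10,2)·0.30^2·0.70^8.
= 0.028248 + 0.121061 + 0.233474 = 0.3828.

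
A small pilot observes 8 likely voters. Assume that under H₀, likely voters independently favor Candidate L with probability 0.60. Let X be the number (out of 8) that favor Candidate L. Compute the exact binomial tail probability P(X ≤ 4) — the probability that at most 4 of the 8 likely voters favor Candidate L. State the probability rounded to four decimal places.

X is binomial with n = 8 and p = 0.60.
P(X ≤ 4) = Σ_{j=0}^{4} C(8,j)·0.60^j·0.40^{8−j}.
= 0.000655 + 0.007864 + 0.041288 + 0.123863 + 0.232243 = 0.4059.

P = 0.4059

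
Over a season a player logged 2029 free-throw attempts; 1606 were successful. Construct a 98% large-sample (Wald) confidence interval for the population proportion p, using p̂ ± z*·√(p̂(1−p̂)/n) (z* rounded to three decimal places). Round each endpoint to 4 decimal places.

Sample proportion p̂ = 1606/2029 = 0.79152.
Standard error of p̂: √(0.165014/2029) = √0.000081328 = 0.009018.
z* = 2.326 at the 98% level.
Margin of error: 2.326 × 0.009018 = 0.02098.
CI: 0.79152 ± 0.02098 = (0.7705, 0.8125).

(0.7705, 0.8125)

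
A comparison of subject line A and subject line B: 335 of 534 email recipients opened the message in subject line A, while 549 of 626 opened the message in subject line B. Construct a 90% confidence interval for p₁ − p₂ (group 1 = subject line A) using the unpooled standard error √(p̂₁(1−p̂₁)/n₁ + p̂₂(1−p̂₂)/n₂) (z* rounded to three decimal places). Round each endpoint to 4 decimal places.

(-0.2903, -0.2090)

p̂₁ = 335/534 = 0.62734, p̂₂ = 549/626 = 0.87700; p̂₁ − p̂₂ = -0.24966.
SE = √(0.000437798 + 0.000172322) = √0.000610120 = 0.024701.
The 90% critical value is z* = 1.645. Margin = 1.645·0.024701 = 0.04063.
Interval: -0.24966 ± 0.04063 → (-0.2903, -0.2090).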